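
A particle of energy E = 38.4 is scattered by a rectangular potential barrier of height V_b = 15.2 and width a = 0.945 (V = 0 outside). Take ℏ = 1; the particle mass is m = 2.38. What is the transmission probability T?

T = 0.985

E > V_b: inside the barrier k₂ = √(2m(E − V_b))/ℏ = 10.51, k₂a = 9.931.
T = [1 + V_b² sin²(k₂a) / (4E(E − V_b))]⁻¹ = 1/1.015 = 0.985.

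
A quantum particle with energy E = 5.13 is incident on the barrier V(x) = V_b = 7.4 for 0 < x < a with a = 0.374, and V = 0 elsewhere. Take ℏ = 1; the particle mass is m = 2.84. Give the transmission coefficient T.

Since E < V_b the interior solution is evanescent with decay constant κ = √(2m(V_b − E))/ℏ = 3.591.
κa = 1.343, sinh(κa) = 1.785.
The exact tunnelling result is T⁻¹ = 1 + V_b² sinh²(κa) / [4E(V_b − E)] = 4.744, so T = 0.211.

T = 0.211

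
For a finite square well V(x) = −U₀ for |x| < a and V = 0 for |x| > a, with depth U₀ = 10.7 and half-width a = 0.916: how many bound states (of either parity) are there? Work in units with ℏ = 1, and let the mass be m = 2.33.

Define the well-strength parameter z₀ = (a/ℏ)√(2mU₀) = 0.916 × √(2·2.33·10.7) = 6.468.
A new bound state (alternating even/odd) appears each time z₀ passes a multiple of π/2, so N = ⌊2z₀/π⌋ + 1 = ⌊4.118⌋ + 1 = 5.

N = 5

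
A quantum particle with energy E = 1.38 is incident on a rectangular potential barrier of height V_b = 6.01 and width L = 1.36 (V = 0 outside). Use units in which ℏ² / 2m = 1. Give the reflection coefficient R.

Since E < V_b the interior solution is evanescent with decay constant κ = √(2m(V_b − E))/ℏ = 2.152.
κL = 2.926, sinh(κL) = 9.303.
Matching ψ, ψ′ at both faces gives T = [1 + V_b² sinh²(κL) / (4E(V_b − E))]⁻¹ = 1/123.3 = 0.00811.
R = 1 − T = 0.992.

R = 0.992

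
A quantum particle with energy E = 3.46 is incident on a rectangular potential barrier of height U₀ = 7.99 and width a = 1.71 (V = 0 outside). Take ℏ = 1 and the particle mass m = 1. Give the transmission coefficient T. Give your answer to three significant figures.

T = 0.000133

Since E < U₀ the interior solution is evanescent with decay constant κ = √(2m(U₀ − E))/ℏ = 3.010.
κa = 5.147, sinh(κa) = 85.96.
The exact tunnelling result is T⁻¹ = 1 + U₀² sinh²(κa) / [4E(U₀ − E)] = 7525, so T = 0.000133.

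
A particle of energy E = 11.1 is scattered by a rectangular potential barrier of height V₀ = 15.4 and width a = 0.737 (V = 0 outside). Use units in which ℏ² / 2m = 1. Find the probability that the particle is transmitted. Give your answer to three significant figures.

T = 0.143

E < V₀: inside the barrier ψ ∝ e^{±κx} with κ = √(2m(V₀ − E))/ℏ = 2.074.
κa = 1.528, sinh(κa) = 2.197.
Matching ψ, ψ′ at both faces gives T = [1 + V₀² sinh²(κa) / (4E(V₀ − E))]⁻¹ = 1/6.994 = 0.143.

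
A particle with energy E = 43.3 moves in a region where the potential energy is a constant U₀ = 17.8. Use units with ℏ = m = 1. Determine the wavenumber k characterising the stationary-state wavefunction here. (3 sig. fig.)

k = 7.14

With E > U₀ the solution is oscillatory, ψ ∝ e^{±ikx} with k = √(2m(E − U₀))/ℏ.
k = √(2 × 1 × 25.5) = 7.141.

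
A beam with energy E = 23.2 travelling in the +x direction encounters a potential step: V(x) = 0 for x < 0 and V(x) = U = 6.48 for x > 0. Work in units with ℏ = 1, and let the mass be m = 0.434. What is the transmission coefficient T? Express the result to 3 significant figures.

T = 0.993

The wavenumbers are k₁ = √(2mE)/ℏ = 4.487 on the left and k₂ = √(2m(E − U))/ℏ = 3.810 on the right.
Matching ψ and ψ′ at x = 0 gives r = (k₁ − k₂)/(k₁ + k₂), so R = r² = 0.006676 and T = 1 − R = 0.9933.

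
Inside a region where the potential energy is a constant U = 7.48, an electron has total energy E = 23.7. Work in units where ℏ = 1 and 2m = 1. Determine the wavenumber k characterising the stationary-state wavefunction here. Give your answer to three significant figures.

k = 4.03

With E > U the solution is oscillatory, ψ ∝ e^{±ikx} with k = √(2m(E − U))/ℏ.
k = √(2 × 0.5 × 16.22) = 4.027.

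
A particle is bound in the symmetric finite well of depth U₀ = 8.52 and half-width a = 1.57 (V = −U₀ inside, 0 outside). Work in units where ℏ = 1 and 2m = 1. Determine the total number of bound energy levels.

The dimensionless depth is z₀ = a√(2mU₀)/ℏ = 1.57 × √(8.520) = 4.583.
The even/odd transcendental equations gain one root per π/2 in z₀, giving N = 1 + ⌊2z₀/π⌋ = 1 + ⌊2.917⌋ = 3.

N = 3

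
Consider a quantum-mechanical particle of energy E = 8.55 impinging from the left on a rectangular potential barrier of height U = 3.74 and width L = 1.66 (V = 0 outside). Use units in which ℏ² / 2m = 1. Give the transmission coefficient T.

T = 0.981

E > U: inside the barrier k₂ = √(2m(E − U))/ℏ = 2.193, k₂L = 3.641.
Matching at both interfaces gives T⁻¹ = 1 + U² sin²(k₂L) / [4E(E − U)] = 1.019, hence T = 0.981.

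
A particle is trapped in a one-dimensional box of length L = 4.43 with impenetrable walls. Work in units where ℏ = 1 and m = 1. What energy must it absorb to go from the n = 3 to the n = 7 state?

ΔE = 10.1

E_n = n²π²ℏ²/(2mL²), so ΔE = (7² − 3²) π²ℏ²/(2mL²).
ΔE = 40 × π² / (2 × 1 × 4.43²) = 10.06.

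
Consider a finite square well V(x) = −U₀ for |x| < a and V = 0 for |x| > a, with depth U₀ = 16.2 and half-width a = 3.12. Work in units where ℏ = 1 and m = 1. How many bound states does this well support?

The dimensionless depth is z₀ = a√(2mU₀)/ℏ = 3.12 × √(32.40) = 17.76.
A new bound state (alternating even/odd) appears each time z₀ passes a multiple of π/2, so N = ⌊2z₀/π⌋ + 1 = ⌊11.31⌋ + 1 = 12.

N = 12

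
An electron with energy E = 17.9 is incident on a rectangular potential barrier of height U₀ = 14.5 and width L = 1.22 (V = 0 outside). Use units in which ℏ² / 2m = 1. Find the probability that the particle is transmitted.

Above the barrier the interior wavenumber is k₂ = √(2m(E − U₀))/ℏ = 1.844, giving phase k₂L = 2.250.
Matching at both interfaces gives T⁻¹ = 1 + U₀² sin²(k₂L) / [4E(E − U₀)] = 1.523, hence T = 0.657.

T = 0.657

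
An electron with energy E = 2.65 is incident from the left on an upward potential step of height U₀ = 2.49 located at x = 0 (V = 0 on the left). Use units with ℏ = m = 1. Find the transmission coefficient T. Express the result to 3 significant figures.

T = 0.633

On each side the TISE gives plane waves with k = √(2m(E − V))/ℏ: k₁ = √(2·1·2.65) = 2.302, k₂ = √(2·1·0.16) = 0.5657.
Continuity of ψ and ψ′ at the step yields the reflection amplitude r = (k₁ − k₂)/(k₁ + k₂) = 0.6055; thus R = |r|² = 0.3666, T = 0.6334.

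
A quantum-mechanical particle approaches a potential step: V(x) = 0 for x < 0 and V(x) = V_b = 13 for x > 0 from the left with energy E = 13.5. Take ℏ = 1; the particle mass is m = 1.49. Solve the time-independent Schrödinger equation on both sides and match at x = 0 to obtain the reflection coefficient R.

The wavenumbers are k₁ = √(2mE)/ℏ = 6.343 on the left and k₂ = √(2m(E − V_b))/ℏ = 1.221 on the right.
Continuity of ψ and ψ′ at the step yields the reflection amplitude r = (k₁ − k₂)/(k₁ + k₂) = 0.6772; thus R = |r|² = 0.4586, T = 0.5414.

R = 0.459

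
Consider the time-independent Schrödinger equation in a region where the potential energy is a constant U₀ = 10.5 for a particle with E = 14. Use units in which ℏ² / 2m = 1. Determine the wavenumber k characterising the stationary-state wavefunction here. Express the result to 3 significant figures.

With E > U₀ the solution is oscillatory, ψ ∝ e^{±ikx} with k = √(2m(E − U₀))/ℏ.
k = √(2 × 0.5 × 3.5) = 1.871.

k = 1.87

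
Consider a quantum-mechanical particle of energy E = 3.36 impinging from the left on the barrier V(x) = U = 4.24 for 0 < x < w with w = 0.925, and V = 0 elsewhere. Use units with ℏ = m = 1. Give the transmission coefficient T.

Since E < U the interior solution is evanescent with decay constant κ = √(2m(U − E))/ℏ = 1.327.
κw = 1.227, sinh(κw) = 1.559.
The exact tunnelling result is T⁻¹ = 1 + U² sinh²(κw) / [4E(U − E)] = 4.695, so T = 0.213.

T = 0.213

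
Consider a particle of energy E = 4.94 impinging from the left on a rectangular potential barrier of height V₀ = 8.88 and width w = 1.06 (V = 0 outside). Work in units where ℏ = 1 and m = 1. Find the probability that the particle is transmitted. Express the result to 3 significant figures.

E < V₀: inside the barrier ψ ∝ e^{±κx} with κ = √(2m(V₀ − E))/ℏ = 2.807.
κw = 2.976, sinh(κw) = 9.775.
Matching ψ, ψ′ at both faces gives T = [1 + V₀² sinh²(κw) / (4E(V₀ − E))]⁻¹ = 1/97.77 = 0.0102.

T = 0.0102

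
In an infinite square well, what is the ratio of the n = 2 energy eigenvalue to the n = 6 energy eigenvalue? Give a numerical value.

E_n = n²π²ℏ²/(2mL²) so the ratio is n₂²/n₁² = 4/36 = 0.111111.

0.111111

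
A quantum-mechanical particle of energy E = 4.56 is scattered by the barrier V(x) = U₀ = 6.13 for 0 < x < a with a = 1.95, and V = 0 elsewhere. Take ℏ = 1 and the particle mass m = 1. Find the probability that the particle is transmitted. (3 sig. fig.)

T = 0.00304

E < U₀: inside the barrier ψ ∝ e^{±κx} with κ = √(2m(U₀ − E))/ℏ = 1.772.
κa = 3.455, sinh(κa) = 15.82.
Matching ψ, ψ′ at both faces gives T = [1 + U₀² sinh²(κa) / (4E(U₀ − E))]⁻¹ = 1/329.4 = 0.00304.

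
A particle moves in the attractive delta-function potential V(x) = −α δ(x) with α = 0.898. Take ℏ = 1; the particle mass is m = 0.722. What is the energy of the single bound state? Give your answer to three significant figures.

E = -0.291

For x ≠ 0 the bound state is ψ ∝ e^{−κ|x|}; integrating the TISE across the delta gives the cusp condition 2κ = 2mα/ℏ², so κ = 0.6484.
Then E = −ℏ²κ²/(2m) = −mα²/(2ℏ²) = -0.2911.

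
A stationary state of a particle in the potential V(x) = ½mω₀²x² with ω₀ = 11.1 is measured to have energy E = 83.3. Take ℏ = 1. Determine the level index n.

n = 7

Invert E_n = (n + ½)ℏω₀: n = E/ℏω₀ − ½ = 7.005, so n = 7.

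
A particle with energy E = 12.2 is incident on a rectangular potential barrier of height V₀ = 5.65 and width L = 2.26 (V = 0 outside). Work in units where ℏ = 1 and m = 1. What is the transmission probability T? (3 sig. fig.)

T = 0.918

E > V₀: inside the barrier k₂ = √(2m(E − V₀))/ℏ = 3.619, k₂L = 8.180.
Matching at both interfaces gives T⁻¹ = 1 + V₀² sin²(k₂L) / [4E(E − V₀)] = 1.090, hence T = 0.918.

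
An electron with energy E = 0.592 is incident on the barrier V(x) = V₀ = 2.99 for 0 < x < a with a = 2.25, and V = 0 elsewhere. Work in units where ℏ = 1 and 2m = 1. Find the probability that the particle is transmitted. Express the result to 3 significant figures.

T = 0.00239

E < V₀: inside the barrier ψ ∝ e^{±κx} with κ = √(2m(V₀ − E))/ℏ = 1.549.
κa = 3.484, sinh(κa) = 16.28.
Matching ψ, ψ′ at both faces gives T = [1 + V₀² sinh²(κa) / (4E(V₀ − E))]⁻¹ = 1/418.4 = 0.00239.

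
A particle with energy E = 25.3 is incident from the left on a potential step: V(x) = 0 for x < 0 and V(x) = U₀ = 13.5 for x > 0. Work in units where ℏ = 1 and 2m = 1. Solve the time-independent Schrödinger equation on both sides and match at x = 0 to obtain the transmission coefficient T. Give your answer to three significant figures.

T = 0.965

On each side the TISE gives plane waves with k = √(2m(E − V))/ℏ: k₁ = √(2·½·25.3) = 5.030, k₂ = √(2·½·11.8) = 3.435.
Matching ψ and ψ′ at x = 0 gives r = (k₁ − k₂)/(k₁ + k₂), so R = r² = 0.03549 and T = 1 − R = 0.9645.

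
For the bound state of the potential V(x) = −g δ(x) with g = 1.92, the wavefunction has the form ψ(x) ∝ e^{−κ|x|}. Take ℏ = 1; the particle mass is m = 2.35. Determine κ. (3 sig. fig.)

Integrating the TISE across x = 0 gives the cusp condition ψ'(0⁺) − ψ'(0⁻) = −(2mg/ℏ²)ψ(0).
With ψ ∝ e^{−κ|x|} this yields −2κ = −2mg/ℏ², so κ = mg/ℏ² = 4.512.

κ = 4.51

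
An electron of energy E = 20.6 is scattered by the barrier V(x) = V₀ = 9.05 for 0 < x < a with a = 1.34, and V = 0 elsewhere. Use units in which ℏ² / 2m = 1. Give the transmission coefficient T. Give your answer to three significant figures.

Above the barrier the interior wavenumber is k₂ = √(2m(E − V₀))/ℏ = 3.399, giving phase k₂a = 4.554.
Matching at both interfaces gives T⁻¹ = 1 + V₀² sin²(k₂a) / [4E(E − V₀)] = 1.084, hence T = 0.923.

T = 0.923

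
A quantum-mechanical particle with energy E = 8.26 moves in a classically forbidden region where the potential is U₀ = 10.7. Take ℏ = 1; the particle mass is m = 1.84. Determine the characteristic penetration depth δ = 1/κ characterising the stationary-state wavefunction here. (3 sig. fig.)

Since E < U₀ the TISE in this region is ψ'' = κ²ψ with κ = √(2m(U₀ − E))/ℏ.
κ = √(2 × 1.84 × 2.44) = 2.997. The penetration depth is δ = 1/κ = 0.334.

δ = 0.334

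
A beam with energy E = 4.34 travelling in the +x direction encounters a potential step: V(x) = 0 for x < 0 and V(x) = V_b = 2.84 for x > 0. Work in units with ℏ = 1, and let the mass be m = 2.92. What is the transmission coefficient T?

T = 0.933

On each side the TISE gives plane waves with k = √(2m(E − V))/ℏ: k₁ = √(2·2.92·4.34) = 5.034, k₂ = √(2·2.92·1.5) = 2.960.
Matching ψ and ψ′ at x = 0 gives r = (k₁ − k₂)/(k₁ + k₂), so R = r² = 0.06735 and T = 1 − R = 0.9326.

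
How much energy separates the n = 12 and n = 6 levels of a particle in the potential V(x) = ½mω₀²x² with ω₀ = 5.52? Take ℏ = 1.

E_n = ℏω₀(n + ½), so ΔE = (12 − 6) ℏω₀ = 6 × 5.52 = 33.12.

ΔE = 33.1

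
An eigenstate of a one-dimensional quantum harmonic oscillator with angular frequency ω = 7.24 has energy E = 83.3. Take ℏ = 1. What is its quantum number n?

n = 11

Invert E_n = (n + ½)ℏω: n = E/ℏω − ½ = 11.006, so n = 11.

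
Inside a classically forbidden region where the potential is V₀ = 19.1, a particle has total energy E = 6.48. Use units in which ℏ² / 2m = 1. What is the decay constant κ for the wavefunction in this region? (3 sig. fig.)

κ = 3.55

Since E < V₀ the TISE in this region is ψ'' = κ²ψ with κ = √(2m(V₀ − E))/ℏ.
κ = √(2 × 0.5 × 12.62) = 3.552.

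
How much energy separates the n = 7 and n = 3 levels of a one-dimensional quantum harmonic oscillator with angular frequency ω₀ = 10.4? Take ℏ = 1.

E_n = ℏω₀(n + ½), so ΔE = (7 − 3) ℏω₀ = 4 × 10.4 = 41.60.

ΔE = 41.6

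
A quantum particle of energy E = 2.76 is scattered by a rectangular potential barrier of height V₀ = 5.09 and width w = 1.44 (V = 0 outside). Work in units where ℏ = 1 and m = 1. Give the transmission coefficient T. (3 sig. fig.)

T = 0.00789

Since E < V₀ the interior solution is evanescent with decay constant κ = √(2m(V₀ − E))/ℏ = 2.159.
κw = 3.109, sinh(κw) = 11.17.
Matching ψ, ψ′ at both faces gives T = [1 + V₀² sinh²(κw) / (4E(V₀ − E))]⁻¹ = 1/126.7 = 0.00789.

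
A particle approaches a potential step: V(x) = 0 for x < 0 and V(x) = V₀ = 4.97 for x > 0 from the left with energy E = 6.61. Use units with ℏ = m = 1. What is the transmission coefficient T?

On each side the TISE gives plane waves with k = √(2m(E − V))/ℏ: k₁ = √(2·1·6.61) = 3.636, k₂ = √(2·1·1.64) = 1.811.
Matching ψ and ψ′ at x = 0 gives r = (k₁ − k₂)/(k₁ + k₂), so R = r² = 0.1122 and T = 1 − R = 0.8878.

T = 0.888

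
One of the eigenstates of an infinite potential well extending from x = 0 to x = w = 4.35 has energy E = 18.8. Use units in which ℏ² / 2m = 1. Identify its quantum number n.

For an infinite well E_n = n²π²ℏ²/(2mw²), so n = (w/πℏ)√(2mE).
n = (4.35/π) × √(2 × 0.5 × 18.8) = 6.004 → n = 6.

n = 6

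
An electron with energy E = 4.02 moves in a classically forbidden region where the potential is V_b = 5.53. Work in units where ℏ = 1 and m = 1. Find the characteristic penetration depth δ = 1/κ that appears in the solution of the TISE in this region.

δ = 0.575

Since E < V_b the TISE in this region is ψ'' = κ²ψ with κ = √(2m(V_b − E))/ℏ.
κ = √(2 × 1 × 1.51) = 1.738. The penetration depth is δ = 1/κ = 0.575.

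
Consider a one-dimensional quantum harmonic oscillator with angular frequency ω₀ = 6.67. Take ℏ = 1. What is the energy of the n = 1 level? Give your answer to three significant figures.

Using E_n = (n + ½)ℏω₀: E_1 = 1.5 × 6.67 = 10.01.

E = 10.0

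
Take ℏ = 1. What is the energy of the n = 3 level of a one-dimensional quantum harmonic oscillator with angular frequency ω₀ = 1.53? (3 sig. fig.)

Using E_n = (n + ½)ℏω₀: E_3 = 3.5 × 1.53 = 5.355.

E = 5.36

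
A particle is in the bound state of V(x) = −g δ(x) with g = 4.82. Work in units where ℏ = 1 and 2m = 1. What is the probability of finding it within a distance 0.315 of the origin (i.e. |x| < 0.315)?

The normalised bound state is ψ = √κ e^{−κ|x|} with κ = mg/ℏ² = 2.410.
P(|x| < d) = ∫_{−d}^{d} κ e^{−2κ|x|} dx = 1 − e^{−2κd} = 1 − e^{−1.518} = 0.7809.

P = 0.781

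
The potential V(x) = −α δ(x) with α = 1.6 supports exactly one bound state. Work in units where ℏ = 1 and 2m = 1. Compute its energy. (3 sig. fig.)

The bound state is ψ(x) = √κ e^{−κ|x|}. The derivative jump ψ'(0⁺) − ψ'(0⁻) = −(2mα/ℏ²)ψ(0) fixes κ = mα/ℏ² = 0.8000.
Then E = −ℏ²κ²/(2m) = −mα²/(2ℏ²) = -0.6400.

E = -0.640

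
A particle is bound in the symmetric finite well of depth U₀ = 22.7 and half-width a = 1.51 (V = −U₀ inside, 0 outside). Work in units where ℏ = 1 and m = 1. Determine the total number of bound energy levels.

Define the well-strength parameter z₀ = (a/ℏ)√(2mU₀) = 1.51 × √(2·1·22.7) = 10.17.
A new bound state (alternating even/odd) appears each time z₀ passes a multiple of π/2, so N = ⌊2z₀/π⌋ + 1 = ⌊6.477⌋ + 1 = 7.

N = 7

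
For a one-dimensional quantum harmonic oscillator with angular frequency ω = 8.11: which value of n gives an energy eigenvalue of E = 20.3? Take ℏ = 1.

E_n = ℏω(n + ½) ⇒ n = E/(ℏω) − ½ = 20.3/8.11 − 0.5 = 2.003 → n = 2.

n = 2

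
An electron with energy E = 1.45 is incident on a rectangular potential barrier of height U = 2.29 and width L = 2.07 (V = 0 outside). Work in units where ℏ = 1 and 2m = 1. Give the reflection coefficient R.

R = 0.920

E < U: inside the barrier ψ ∝ e^{±κx} with κ = √(2m(U − E))/ℏ = 0.9165.
κL = 1.897, sinh(κL) = 3.259.
Matching ψ, ψ′ at both faces gives T = [1 + U² sinh²(κL) / (4E(U − E))]⁻¹ = 1/12.43 = 0.0805.
R = 1 − T = 0.920.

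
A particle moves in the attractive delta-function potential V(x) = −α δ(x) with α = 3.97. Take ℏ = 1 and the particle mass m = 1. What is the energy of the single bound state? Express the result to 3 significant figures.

For x ≠ 0 the bound state is ψ ∝ e^{−κ|x|}; integrating the TISE across the delta gives the cusp condition 2κ = 2mα/ℏ², so κ = 3.970.
Then E = −ℏ²κ²/(2m) = −mα²/(2ℏ²) = -7.880.

E = -7.88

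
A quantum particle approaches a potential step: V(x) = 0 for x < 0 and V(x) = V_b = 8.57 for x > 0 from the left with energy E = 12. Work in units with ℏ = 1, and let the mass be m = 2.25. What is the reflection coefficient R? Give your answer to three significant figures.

R = 0.0920

On each side the TISE gives plane waves with k = √(2m(E − V))/ℏ: k₁ = √(2·2.25·12) = 7.348, k₂ = √(2·2.25·3.43) = 3.929.
Matching ψ and ψ′ at x = 0 gives r = (k₁ − k₂)/(k₁ + k₂), so R = r² = 0.09196 and T = 1 − R = 0.9080.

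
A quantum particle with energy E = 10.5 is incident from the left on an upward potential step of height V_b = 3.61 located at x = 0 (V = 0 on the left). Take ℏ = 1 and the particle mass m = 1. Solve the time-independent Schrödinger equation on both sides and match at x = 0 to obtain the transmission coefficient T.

T = 0.989

On each side the TISE gives plane waves with k = √(2m(E − V))/ℏ: k₁ = √(2·1·10.5) = 4.583, k₂ = √(2·1·6.89) = 3.712.
Continuity of ψ and ψ′ at the step yields the reflection amplitude r = (k₁ − k₂)/(k₁ + k₂) = 0.1049; thus R = |r|² = 0.01101, T = 0.9890.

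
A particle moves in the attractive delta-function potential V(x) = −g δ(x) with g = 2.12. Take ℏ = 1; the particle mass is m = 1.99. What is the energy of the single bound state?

The bound state is ψ(x) = √κ e^{−κ|x|}. The derivative jump ψ'(0⁺) − ψ'(0⁻) = −(2mg/ℏ²)ψ(0) fixes κ = mg/ℏ² = 4.219.
Then E = −ℏ²κ²/(2m) = −mg²/(2ℏ²) = -4.472.

E = -4.47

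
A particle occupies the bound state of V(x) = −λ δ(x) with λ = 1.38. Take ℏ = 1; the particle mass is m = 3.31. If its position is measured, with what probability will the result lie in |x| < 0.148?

P = 0.741

The normalised bound state is ψ = √κ e^{−κ|x|} with κ = mλ/ℏ² = 4.568.
P(|x| < d) = ∫_{−d}^{d} κ e^{−2κ|x|} dx = 1 − e^{−2κd} = 1 − e^{−1.352} = 0.7413.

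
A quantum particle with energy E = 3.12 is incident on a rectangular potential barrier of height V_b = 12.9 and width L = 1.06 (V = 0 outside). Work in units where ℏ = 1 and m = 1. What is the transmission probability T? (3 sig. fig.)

T = 0.000249

E < V_b: inside the barrier ψ ∝ e^{±κx} with κ = √(2m(V_b − E))/ℏ = 4.423.
κL = 4.688, sinh(κL) = 54.31.
The exact tunnelling result is T⁻¹ = 1 + V_b² sinh²(κL) / [4E(V_b − E)] = 4023, so T = 0.000249.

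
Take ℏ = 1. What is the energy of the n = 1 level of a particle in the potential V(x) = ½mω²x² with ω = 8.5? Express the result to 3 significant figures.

E = 12.8

Using E_n = (n + ½)ℏω: E_1 = 1.5 × 8.5 = 12.75.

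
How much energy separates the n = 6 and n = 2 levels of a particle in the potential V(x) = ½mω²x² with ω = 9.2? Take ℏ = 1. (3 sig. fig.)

ΔE = 36.8

E_n = ℏω(n + ½), so ΔE = (6 − 2) ℏω = 4 × 9.2 = 36.80.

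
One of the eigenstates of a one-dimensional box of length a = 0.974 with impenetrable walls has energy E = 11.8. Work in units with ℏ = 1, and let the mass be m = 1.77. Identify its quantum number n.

n = 2

For an infinite well E_n = n²π²ℏ²/(2ma²), so n = (a/πℏ)√(2mE).
n = (0.974/π) × √(2 × 1.77 × 11.8) = 2.004 → n = 2.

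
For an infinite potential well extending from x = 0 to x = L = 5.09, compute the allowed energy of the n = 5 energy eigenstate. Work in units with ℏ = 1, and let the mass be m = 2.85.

E = 1.67

Requiring ψ(0) = ψ(L) = 0 quantises k = nπ/L, hence E_n = ℏ²k²/2m = n²π²ℏ²/(2mL²).
E_5 = 5² × π² / (2 × 2.85 × 5.09²) = 1.671.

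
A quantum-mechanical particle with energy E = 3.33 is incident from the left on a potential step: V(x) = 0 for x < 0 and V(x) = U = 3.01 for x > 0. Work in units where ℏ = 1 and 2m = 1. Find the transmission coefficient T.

T = 0.723

On each side the TISE gives plane waves with k = √(2m(E − V))/ℏ: k₁ = √(2·½·3.33) = 1.825, k₂ = √(2·½·0.32) = 0.5657.
Continuity of ψ and ψ′ at the step yields the reflection amplitude r = (k₁ − k₂)/(k₁ + k₂) = 0.5267; thus R = |r|² = 0.2774, T = 0.7226.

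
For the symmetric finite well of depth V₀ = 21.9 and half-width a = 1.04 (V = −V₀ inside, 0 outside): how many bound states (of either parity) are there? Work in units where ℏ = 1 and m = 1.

The dimensionless depth is z₀ = a√(2mV₀)/ℏ = 1.04 × √(43.80) = 6.883.
The even/odd transcendental equations gain one root per π/2 in z₀, giving N = 1 + ⌊2z₀/π⌋ = 1 + ⌊4.382⌋ = 5.

N = 5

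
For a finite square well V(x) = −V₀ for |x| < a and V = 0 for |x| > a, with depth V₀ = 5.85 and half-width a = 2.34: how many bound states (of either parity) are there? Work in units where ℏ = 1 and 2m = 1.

Define the well-strength parameter z₀ = (a/ℏ)√(2mV₀) = 2.34 × √(2·0.5·5.85) = 5.660.
The even/odd transcendental equations gain one root per π/2 in z₀, giving N = 1 + ⌊2z₀/π⌋ = 1 + ⌊3.603⌋ = 4.

N = 4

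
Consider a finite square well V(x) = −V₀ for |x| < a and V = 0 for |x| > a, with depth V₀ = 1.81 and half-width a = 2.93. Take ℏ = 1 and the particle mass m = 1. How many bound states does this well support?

Define the well-strength parameter z₀ = (a/ℏ)√(2mV₀) = 2.93 × √(2·1·1.81) = 5.575.
A new bound state (alternating even/odd) appears each time z₀ passes a multiple of π/2, so N = ⌊2z₀/π⌋ + 1 = ⌊3.549⌋ + 1 = 4.

N = 4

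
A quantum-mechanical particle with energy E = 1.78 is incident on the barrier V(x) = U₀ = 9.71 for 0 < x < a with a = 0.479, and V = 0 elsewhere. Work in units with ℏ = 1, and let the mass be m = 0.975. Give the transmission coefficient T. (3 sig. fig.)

Since E < U₀ the interior solution is evanescent with decay constant κ = √(2m(U₀ − E))/ℏ = 3.932.
κa = 1.884, sinh(κa) = 3.213.
Matching ψ, ψ′ at both faces gives T = [1 + U₀² sinh²(κa) / (4E(U₀ − E))]⁻¹ = 1/18.23 = 0.0548.

T = 0.0548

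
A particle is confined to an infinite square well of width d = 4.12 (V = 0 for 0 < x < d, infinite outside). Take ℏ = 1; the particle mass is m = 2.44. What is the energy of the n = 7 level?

E = 5.84

The infinite-well eigenfunctions ψ_n = √(2/d) sin(nπx/d) vanish at both walls, giving E_n = n²π²ℏ²/(2md²).
E_7 = 7² × π² / (2 × 2.44 × 4.12²) = 5.838.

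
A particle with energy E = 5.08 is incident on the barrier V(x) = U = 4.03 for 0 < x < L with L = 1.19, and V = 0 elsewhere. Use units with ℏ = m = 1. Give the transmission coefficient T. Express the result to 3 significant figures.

T = 0.574

Above the barrier the interior wavenumber is k₂ = √(2m(E − U))/ℏ = 1.449, giving phase k₂L = 1.724.
Matching at both interfaces gives T⁻¹ = 1 + U² sin²(k₂L) / [4E(E − U)] = 1.743, hence T = 0.574.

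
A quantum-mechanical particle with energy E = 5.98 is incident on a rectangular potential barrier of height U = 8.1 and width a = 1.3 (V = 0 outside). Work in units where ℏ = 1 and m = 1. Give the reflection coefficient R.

R = 0.985

E < U: inside the barrier ψ ∝ e^{±κx} with κ = √(2m(U − E))/ℏ = 2.059.
κa = 2.677, sinh(κa) = 7.235.
The exact tunnelling result is T⁻¹ = 1 + U² sinh²(κa) / [4E(U − E)] = 68.73, so T = 0.0145.
R = 1 − T = 0.985.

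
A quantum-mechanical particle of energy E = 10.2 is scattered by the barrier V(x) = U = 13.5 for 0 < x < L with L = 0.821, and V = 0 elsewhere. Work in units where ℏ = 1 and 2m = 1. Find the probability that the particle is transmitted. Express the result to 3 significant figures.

E < U: inside the barrier ψ ∝ e^{±κx} with κ = √(2m(U − E))/ℏ = 1.817.
κL = 1.491, sinh(κL) = 2.109.
Matching ψ, ψ′ at both faces gives T = [1 + U² sinh²(κL) / (4E(U − E))]⁻¹ = 1/7.022 = 0.142.

T = 0.142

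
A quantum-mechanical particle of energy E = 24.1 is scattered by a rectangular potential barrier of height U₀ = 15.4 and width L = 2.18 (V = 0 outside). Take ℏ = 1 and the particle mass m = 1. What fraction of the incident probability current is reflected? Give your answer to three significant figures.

E > U₀: inside the barrier k₂ = √(2m(E − U₀))/ℏ = 4.171, k₂L = 9.094.
Matching at both interfaces gives T⁻¹ = 1 + U₀² sin²(k₂L) / [4E(E − U₀)] = 1.030, hence T = 0.971.
R = 1 − T = 0.0290.

R = 0.0290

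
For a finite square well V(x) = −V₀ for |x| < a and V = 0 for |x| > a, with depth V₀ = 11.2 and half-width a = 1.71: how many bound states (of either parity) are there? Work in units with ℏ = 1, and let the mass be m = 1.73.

Define the well-strength parameter z₀ = (a/ℏ)√(2mV₀) = 1.71 × √(2·1.73·11.2) = 10.64.
The even/odd transcendental equations gain one root per π/2 in z₀, giving N = 1 + ⌊2z₀/π⌋ = 1 + ⌊6.777⌋ = 7.

N = 7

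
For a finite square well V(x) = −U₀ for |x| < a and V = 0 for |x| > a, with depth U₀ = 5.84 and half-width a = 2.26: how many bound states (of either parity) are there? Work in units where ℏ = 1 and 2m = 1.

N = 4

Define the well-strength parameter z₀ = (a/ℏ)√(2mU₀) = 2.26 × √(2·0.5·5.84) = 5.462.
A new bound state (alternating even/odd) appears each time z₀ passes a multiple of π/2, so N = ⌊2z₀/π⌋ + 1 = ⌊3.477⌋ + 1 = 4.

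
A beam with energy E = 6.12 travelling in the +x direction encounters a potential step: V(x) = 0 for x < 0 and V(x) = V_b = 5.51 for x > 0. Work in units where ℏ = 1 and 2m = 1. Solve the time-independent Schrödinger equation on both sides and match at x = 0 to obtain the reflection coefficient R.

On each side the TISE gives plane waves with k = √(2m(E − V))/ℏ: k₁ = √(2·½·6.12) = 2.474, k₂ = √(2·½·0.61) = 0.7810.
Matching ψ and ψ′ at x = 0 gives r = (k₁ − k₂)/(k₁ + k₂), so R = r² = 0.2705 and T = 1 − R = 0.7295.

R = 0.270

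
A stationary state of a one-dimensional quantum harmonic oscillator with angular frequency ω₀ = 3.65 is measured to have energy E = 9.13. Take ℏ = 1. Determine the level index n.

Invert E_n = (n + ½)ℏω₀: n = E/ℏω₀ − ½ = 2.001, so n = 2.

n = 2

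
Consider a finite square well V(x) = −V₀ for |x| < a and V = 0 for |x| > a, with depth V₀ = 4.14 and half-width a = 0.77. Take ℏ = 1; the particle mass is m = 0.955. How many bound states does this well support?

The dimensionless depth is z₀ = a√(2mV₀)/ℏ = 0.77 × √(7.907) = 2.165.
A new bound state (alternating even/odd) appears each time z₀ passes a multiple of π/2, so N = ⌊2z₀/π⌋ + 1 = ⌊1.378⌋ + 1 = 2.

N = 2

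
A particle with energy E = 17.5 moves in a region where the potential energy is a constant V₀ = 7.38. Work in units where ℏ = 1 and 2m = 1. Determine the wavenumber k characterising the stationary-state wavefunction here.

k = 3.18

With E > V₀ the solution is oscillatory, ψ ∝ e^{±ikx} with k = √(2m(E − V₀))/ℏ.
k = √(2 × 0.5 × 10.12) = 3.181.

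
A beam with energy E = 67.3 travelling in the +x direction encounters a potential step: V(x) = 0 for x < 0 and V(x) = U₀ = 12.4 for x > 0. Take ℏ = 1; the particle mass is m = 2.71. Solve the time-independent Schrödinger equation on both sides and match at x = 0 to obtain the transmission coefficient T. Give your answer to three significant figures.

T = 0.997

On each side the TISE gives plane waves with k = √(2m(E − V))/ℏ: k₁ = √(2·2.71·67.3) = 19.10, k₂ = √(2·2.71·54.9) = 17.25.
Matching ψ and ψ′ at x = 0 gives r = (k₁ − k₂)/(k₁ + k₂), so R = r² = 0.002588 and T = 1 − R = 0.9974.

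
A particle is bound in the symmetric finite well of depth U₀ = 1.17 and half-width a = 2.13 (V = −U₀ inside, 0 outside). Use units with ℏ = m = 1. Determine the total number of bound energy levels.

Define the well-strength parameter z₀ = (a/ℏ)√(2mU₀) = 2.13 × √(2·1·1.17) = 3.258.
The even/odd transcendental equations gain one root per π/2 in z₀, giving N = 1 + ⌊2z₀/π⌋ = 1 + ⌊2.074⌋ = 3.

N = 3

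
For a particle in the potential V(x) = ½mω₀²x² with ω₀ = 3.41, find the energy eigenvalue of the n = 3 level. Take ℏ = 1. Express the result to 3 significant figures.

E = 11.9

Using E_n = (n + ½)ℏω₀: E_3 = 3.5 × 3.41 = 11.94.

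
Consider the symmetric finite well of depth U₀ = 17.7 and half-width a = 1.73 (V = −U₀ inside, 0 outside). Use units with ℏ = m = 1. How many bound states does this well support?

N = 7

Define the well-strength parameter z₀ = (a/ℏ)√(2mU₀) = 1.73 × √(2·1·17.7) = 10.29.
The even/odd transcendental equations gain one root per π/2 in z₀, giving N = 1 + ⌊2z₀/π⌋ = 1 + ⌊6.553⌋ = 7.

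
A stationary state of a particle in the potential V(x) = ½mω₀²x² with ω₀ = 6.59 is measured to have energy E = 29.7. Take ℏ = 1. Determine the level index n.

n = 4

Invert E_n = (n + ½)ℏω₀: n = E/ℏω₀ − ½ = 4.007, so n = 4.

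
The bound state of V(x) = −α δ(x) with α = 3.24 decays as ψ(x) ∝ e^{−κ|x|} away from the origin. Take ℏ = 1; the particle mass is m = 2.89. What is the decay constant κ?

Integrate −(ℏ²/2m)ψ'' − αδ(x)ψ = Eψ from −ε to +ε: the ψ'' term gives ψ'(0⁺) − ψ'(0⁻) and the δ term gives −(2mα/ℏ²)ψ(0).
With ψ ∝ e^{−κ|x|} this yields −2κ = −2mα/ℏ², so κ = mα/ℏ² = 9.364.

κ = 9.36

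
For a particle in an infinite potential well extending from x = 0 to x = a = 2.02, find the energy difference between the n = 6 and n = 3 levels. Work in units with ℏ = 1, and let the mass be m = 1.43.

E_n = n²π²ℏ²/(2ma²), so ΔE = (6² − 3²) π²ℏ²/(2ma²).
ΔE = 27 × π² / (2 × 1.43 × 2.02²) = 22.83.

ΔE = 22.8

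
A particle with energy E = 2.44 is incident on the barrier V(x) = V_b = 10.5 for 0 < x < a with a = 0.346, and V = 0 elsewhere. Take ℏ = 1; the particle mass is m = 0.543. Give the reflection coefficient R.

R = 0.673

Since E < V_b the interior solution is evanescent with decay constant κ = √(2m(V_b − E))/ℏ = 2.959.
κa = 1.024, sinh(κa) = 1.212.
Matching ψ, ψ′ at both faces gives T = [1 + V_b² sinh²(κa) / (4E(V_b − E))]⁻¹ = 1/3.059 = 0.327.
R = 1 − T = 0.673.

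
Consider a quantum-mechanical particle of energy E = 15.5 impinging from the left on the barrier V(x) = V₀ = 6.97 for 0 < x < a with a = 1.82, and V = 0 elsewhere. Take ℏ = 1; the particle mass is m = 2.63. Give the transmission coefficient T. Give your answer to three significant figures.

E > V₀: inside the barrier k₂ = √(2m(E − V₀))/ℏ = 6.698, k₂a = 12.19.
Matching at both interfaces gives T⁻¹ = 1 + V₀² sin²(k₂a) / [4E(E − V₀)] = 1.012, hence T = 0.988.

T = 0.988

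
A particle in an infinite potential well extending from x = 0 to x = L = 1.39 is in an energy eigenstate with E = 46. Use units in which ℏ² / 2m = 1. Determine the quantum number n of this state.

For an infinite well E_n = n²π²ℏ²/(2mL²), so n = (L/πℏ)√(2mE).
n = (1.39/π) × √(2 × 0.5 × 46) = 3.001 → n = 3.

n = 3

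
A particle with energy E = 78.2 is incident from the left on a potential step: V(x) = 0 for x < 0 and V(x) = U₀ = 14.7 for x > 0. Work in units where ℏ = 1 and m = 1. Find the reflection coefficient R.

On each side the TISE gives plane waves with k = √(2m(E − V))/ℏ: k₁ = √(2·1·78.2) = 12.51, k₂ = √(2·1·63.5) = 11.27.
Continuity of ψ and ψ′ at the step yields the reflection amplitude r = (k₁ − k₂)/(k₁ + k₂) = 0.05201; thus R = |r|² = 0.002705, T = 0.9973.

R = 0.00271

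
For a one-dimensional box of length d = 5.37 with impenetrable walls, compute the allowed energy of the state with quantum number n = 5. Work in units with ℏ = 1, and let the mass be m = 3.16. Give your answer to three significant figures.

E = 1.35

Requiring ψ(0) = ψ(d) = 0 quantises k = nπ/d, hence E_n = ℏ²k²/2m = n²π²ℏ²/(2md²).
E_5 = 5² × π² / (2 × 3.16 × 5.37²) = 1.354.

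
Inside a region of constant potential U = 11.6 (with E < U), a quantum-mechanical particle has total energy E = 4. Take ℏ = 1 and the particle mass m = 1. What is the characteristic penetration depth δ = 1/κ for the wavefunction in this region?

δ = 0.256

Since E < U the TISE in this region is ψ'' = κ²ψ with κ = √(2m(U − E))/ℏ.
κ = √(2 × 1 × 7.6) = 3.899. The penetration depth is δ = 1/κ = 0.256.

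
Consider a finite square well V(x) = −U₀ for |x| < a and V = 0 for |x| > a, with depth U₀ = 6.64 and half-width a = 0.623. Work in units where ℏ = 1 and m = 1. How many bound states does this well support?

N = 2

The dimensionless depth is z₀ = a√(2mU₀)/ℏ = 0.623 × √(13.28) = 2.270.
The even/odd transcendental equations gain one root per π/2 in z₀, giving N = 1 + ⌊2z₀/π⌋ = 1 + ⌊1.445⌋ = 2.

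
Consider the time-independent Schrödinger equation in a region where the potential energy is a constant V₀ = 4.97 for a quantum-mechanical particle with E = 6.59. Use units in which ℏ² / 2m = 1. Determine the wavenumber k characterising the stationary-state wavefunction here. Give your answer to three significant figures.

k = 1.27

With E > V₀ the solution is oscillatory, ψ ∝ e^{±ikx} with k = √(2m(E − V₀))/ℏ.
k = √(2 × 0.5 × 1.62) = 1.273.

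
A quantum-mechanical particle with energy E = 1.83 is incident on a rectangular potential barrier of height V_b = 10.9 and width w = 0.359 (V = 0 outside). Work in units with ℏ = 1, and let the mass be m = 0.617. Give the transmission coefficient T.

T = 0.197

Since E < V_b the interior solution is evanescent with decay constant κ = √(2m(V_b − E))/ℏ = 3.346.
κw = 1.201, sinh(κw) = 1.511.
Matching ψ, ψ′ at both faces gives T = [1 + V_b² sinh²(κw) / (4E(V_b − E))]⁻¹ = 1/5.087 = 0.197.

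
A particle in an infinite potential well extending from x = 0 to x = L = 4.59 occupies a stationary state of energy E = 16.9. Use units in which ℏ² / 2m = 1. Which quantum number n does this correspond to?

For an infinite well E_n = n²π²ℏ²/(2mL²), so n = (L/πℏ)√(2mE).
n = (4.59/π) × √(2 × 0.5 × 16.9) = 6.006 → n = 6.

n = 6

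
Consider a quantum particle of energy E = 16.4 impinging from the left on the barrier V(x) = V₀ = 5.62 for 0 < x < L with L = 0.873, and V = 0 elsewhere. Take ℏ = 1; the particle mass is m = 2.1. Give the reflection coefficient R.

E > V₀: inside the barrier k₂ = √(2m(E − V₀))/ℏ = 6.729, k₂L = 5.874.
T = [1 + V₀² sin²(k₂L) / (4E(E − V₀))]⁻¹ = 1/1.007 = 0.993.
R = 1 − T = 0.00701.

R = 0.00701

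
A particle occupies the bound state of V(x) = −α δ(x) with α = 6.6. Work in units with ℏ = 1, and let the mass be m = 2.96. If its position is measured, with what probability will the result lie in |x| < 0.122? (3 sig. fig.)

The normalised bound state is ψ = √κ e^{−κ|x|} with κ = mα/ℏ² = 19.54.
P(|x| < d) = ∫_{−d}^{d} κ e^{−2κ|x|} dx = 1 − e^{−2κd} = 1 − e^{−4.767} = 0.9915.

P = 0.991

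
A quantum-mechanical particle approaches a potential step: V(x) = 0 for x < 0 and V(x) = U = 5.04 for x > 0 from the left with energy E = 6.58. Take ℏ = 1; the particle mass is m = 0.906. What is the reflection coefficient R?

R = 0.121

The wavenumbers are k₁ = √(2mE)/ℏ = 3.453 on the left and k₂ = √(2m(E − U))/ℏ = 1.670 on the right.
Matching ψ and ψ′ at x = 0 gives r = (k₁ − k₂)/(k₁ + k₂), so R = r² = 0.1210 and T = 1 − R = 0.8790.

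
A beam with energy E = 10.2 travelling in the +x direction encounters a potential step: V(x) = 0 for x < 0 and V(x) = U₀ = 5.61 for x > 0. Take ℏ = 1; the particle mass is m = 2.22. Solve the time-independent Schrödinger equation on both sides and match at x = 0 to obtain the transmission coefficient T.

T = 0.961

The wavenumbers are k₁ = √(2mE)/ℏ = 6.730 on the left and k₂ = √(2m(E − U₀))/ℏ = 4.514 on the right.
Matching ψ and ψ′ at x = 0 gives r = (k₁ − k₂)/(k₁ + k₂), so R = r² = 0.03882 and T = 1 − R = 0.9612.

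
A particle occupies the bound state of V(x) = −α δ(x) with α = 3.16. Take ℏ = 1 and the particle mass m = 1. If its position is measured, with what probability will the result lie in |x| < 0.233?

P = 0.771

The normalised bound state is ψ = √κ e^{−κ|x|} with κ = mα/ℏ² = 3.160.
P(|x| < d) = ∫_{−d}^{d} κ e^{−2κ|x|} dx = 1 − e^{−2κd} = 1 − e^{−1.473} = 0.7707.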